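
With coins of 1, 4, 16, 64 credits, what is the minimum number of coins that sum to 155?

155 = 2×64 + 1×16 + 2×4 + 3×1
Total coins = 2 + 1 + 2 + 3 = 8

8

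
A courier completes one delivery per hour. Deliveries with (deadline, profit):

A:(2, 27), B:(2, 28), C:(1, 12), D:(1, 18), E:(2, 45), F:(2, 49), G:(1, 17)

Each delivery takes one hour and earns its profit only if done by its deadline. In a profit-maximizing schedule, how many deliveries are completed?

2

By profit: F(d2,49), E(d2,45), B(d2,28), A(d2,27), D(d1,18), G(d1,17), C(d1,12)
F→slot 2; E→slot 1; B skipped; A skipped; D skipped; G skipped; C skipped.
2 of 7 scheduled.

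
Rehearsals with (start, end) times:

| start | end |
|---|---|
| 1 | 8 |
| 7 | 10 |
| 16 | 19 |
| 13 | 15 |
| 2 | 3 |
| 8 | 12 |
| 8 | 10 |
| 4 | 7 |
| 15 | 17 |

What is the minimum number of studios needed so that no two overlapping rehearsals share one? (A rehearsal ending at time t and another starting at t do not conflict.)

3

Count concurrent intervals with a sweep; the peak is the room count.
starts: [1, 2, 4, 7, 8, 8, 13, 15, 16]
ends:   [3, 7, 8, 10, 10, 12, 15, 17, 19]
s1→1 s2→2 e3→1 s4→2 e7→1 s7→2 e8→1 s8→2 s8→3  — peak 3.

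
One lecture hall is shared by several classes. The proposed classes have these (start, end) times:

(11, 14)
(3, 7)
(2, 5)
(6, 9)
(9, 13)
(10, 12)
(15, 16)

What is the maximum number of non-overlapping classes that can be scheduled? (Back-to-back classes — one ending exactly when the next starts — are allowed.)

4

Order by finish time; keep every interval that doesn't clash with the previous kept one.
By end time: (2,5), (3,7), (6,9), (10,12), (9,13), (11,14), (15,16).
Pick (2,5); next start ≥ 5 → (6,9); next start ≥ 9 → (10,12); next start ≥ 12 → (15,16).
Selected 4 classes.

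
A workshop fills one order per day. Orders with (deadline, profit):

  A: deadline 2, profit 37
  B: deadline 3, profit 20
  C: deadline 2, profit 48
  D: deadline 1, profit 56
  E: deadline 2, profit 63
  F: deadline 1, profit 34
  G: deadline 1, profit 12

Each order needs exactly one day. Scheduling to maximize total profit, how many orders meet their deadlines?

Sort by profit descending; place each in the latest free slot ≤ its deadline.
By profit: E(d2,63), D(d1,56), C(d2,48), A(d2,37), F(d1,34), B(d3,20), G(d1,12)
E→slot 2; D→slot 1; C skipped; A skipped; F skipped; B→slot 3; G skipped.
3 of 7 scheduled.

3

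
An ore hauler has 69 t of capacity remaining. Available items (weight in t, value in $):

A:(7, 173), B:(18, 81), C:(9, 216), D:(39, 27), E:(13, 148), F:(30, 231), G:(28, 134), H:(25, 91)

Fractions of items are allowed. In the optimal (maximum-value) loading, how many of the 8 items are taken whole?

Order: A (173/7=24.71) > C (216/9=24.00) > E (148/13=11.38) > F (231/30=7.70) > G (134/28=4.79) > B (81/18=4.50) > H (91/25=3.64) > D (27/39=0.69)
Fill: take A (7 @ 173) → take C (9 @ 216) → take E (13 @ 148) → take F (30 @ 231) → take 10/28 of G → 47.86; 69/69 used.
4 item(s) taken whole; one partial (take 10/28 of G).

4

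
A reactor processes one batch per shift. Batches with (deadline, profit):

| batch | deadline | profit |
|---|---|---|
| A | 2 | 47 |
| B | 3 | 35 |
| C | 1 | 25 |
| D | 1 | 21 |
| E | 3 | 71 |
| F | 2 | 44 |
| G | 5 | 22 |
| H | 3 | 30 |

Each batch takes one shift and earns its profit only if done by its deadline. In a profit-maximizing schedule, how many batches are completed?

By profit: E(d3,71), A(d2,47), F(d2,44), B(d3,35), H(d3,30), C(d1,25), G(d5,22), D(d1,21)
E→slot 3; A→slot 2; F→slot 1; B skipped; H skipped; C skipped; G→slot 5; D skipped.
4 of 8 scheduled.

4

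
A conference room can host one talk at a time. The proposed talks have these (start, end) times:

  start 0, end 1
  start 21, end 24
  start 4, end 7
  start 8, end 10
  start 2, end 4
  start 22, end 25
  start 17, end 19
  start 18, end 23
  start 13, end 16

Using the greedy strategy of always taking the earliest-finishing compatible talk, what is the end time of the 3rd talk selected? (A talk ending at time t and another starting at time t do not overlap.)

Sorted by end: (0,1)  (2,4)  (4,7)  (8,10)  (13,16)  (17,19)  (18,23)  (21,24)  (22,25)
take (0,1); take (2,4); take (4,7); take (8,10); take (13,16); take (17,19); skip (18,23); take (21,24); skip (22,25).
Selected: (0,1) (2,4) (4,7) (8,10) (13,16) (17,19) (21,24)

7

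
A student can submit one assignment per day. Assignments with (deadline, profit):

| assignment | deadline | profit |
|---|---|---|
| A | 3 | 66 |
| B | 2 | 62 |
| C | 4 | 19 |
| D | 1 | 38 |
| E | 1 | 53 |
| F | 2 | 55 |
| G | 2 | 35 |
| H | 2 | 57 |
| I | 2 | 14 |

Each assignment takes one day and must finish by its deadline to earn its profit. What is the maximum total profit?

Take jobs in profit order; each goes to the latest open slot no later than its deadline.
By profit: A(d3,66), B(d2,62), H(d2,57), F(d2,55), E(d1,53), D(d1,38), G(d2,35), C(d4,19), I(d2,14)
A→slot 3; B→slot 2; H→slot 1; F skipped; E skipped; D skipped; G skipped; C→slot 4; I skipped.
Profit = 57 + 62 + 66 + 19 = 204

204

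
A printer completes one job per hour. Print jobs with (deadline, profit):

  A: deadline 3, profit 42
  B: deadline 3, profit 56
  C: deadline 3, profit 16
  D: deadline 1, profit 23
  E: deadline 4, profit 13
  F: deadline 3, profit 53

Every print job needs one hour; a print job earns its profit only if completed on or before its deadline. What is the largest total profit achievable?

164

Take jobs in profit order; each goes to the latest open slot no later than its deadline.
Profit order: B=56 F=53 A=42 D=23 C=16 E=13
Assign: B→slot 3, F→slot 2, A→slot 1, D skipped, C skipped, E→slot 4.
Slots: [1:A] [2:F] [3:B] [4:E]
Profit = 42 + 53 + 56 + 13 = 164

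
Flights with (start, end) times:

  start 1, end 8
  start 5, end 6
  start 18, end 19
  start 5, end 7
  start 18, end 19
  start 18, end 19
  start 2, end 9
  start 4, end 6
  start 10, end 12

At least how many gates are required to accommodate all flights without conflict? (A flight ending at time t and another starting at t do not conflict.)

The answer is the maximum number of intervals overlapping at any instant.
starts: [1, 2, 4, 5, 5, 10, 18, 18, 18]
ends:   [6, 6, 7, 8, 9, 12, 19, 19, 19]
s1→1 s2→2 s4→3 s5→4 s5→5  — peak 5.

5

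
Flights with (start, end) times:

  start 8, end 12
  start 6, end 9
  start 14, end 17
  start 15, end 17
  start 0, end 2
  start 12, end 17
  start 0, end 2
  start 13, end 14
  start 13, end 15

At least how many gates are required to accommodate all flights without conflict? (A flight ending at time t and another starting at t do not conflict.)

Count concurrent intervals with a sweep; the peak is the room count.
Events (time:±→running): 0:+→1 0:+→2 2:-→1 2:-→0 6:+→1 8:+→2 9:-→1 12:-→0 12:+→1 13:+→2 13:+→3 … peak 3.

3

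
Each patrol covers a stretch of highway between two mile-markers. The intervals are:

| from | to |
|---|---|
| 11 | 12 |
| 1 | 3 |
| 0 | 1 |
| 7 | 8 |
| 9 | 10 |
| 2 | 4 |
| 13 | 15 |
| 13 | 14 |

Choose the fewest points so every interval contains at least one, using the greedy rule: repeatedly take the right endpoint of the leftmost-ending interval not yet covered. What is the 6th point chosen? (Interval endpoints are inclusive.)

Process intervals by earliest right end; each time one isn't hit yet, stab at its right endpoint.
Sorted: [0,1] [1,3] [2,4] [7,8] [9,10] [11,12] [13,14] [13,15]
{[0,1],[1,3]} hit by 1; {[2,4]} hit by 4; {[7,8]} hit by 8; {[9,10]} hit by 10; {[11,12]} hit by 12; {[13,14],[13,15]} hit by 14.
Points: 1, 4, 8, 10, 12, 14 (6 total).

14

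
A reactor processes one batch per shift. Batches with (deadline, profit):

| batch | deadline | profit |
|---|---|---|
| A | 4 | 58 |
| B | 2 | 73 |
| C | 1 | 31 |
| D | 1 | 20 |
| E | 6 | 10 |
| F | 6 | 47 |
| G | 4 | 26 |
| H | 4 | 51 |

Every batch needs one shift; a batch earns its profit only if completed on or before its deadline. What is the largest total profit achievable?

By profit: B(d2,73), A(d4,58), H(d4,51), F(d6,47), C(d1,31), G(d4,26), D(d1,20), E(d6,10)
B→slot 2; A→slot 4; H→slot 3; F→slot 6; C→slot 1; G skipped; D skipped; E→slot 5.
Profit = 31 + 73 + 51 + 58 + 10 + 47 = 270

270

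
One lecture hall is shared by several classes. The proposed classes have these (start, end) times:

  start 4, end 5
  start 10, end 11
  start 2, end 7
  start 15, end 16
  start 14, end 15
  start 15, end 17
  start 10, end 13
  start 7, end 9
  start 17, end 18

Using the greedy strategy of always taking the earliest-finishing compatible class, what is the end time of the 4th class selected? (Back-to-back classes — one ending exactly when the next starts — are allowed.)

15

Sorted by end: (4,5)  (2,7)  (7,9)  (10,11)  (10,13)  (14,15)  (15,16)  (15,17)  (17,18)
take (4,5); skip (2,7); take (7,9); take (10,11); take (14,15); take (15,16); skip (15,17); take (17,18).
Selected: (4,5) (7,9) (10,11) (14,15) (15,16) (17,18)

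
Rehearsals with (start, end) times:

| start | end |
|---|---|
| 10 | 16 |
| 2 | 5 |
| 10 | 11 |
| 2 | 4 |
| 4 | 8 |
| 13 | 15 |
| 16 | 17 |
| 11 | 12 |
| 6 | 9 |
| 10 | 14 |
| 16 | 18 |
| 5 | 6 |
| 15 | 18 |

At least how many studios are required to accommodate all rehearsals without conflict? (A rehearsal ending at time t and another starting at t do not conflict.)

3

The answer is the maximum number of intervals overlapping at any instant.
starts: [2, 2, 4, 5, 6, 10, 10, 10, 11, 13, 15, 16, 16]
ends:   [4, 5, 6, 8, 9, 11, 12, 14, 15, 16, 17, 18, 18]
s2→1 s2→2 e4→1 s4→2 e5→1 s5→2 e6→1 s6→2 e8→1 e9→0 s10→1 s10→2 s10→3  — peak 3.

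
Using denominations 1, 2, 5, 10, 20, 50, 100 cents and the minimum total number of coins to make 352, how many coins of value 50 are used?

Use the largest denomination that fits, subtract, and repeat.
352 = 3×100 + 1×50 + 1×2
Count of 50: 1

1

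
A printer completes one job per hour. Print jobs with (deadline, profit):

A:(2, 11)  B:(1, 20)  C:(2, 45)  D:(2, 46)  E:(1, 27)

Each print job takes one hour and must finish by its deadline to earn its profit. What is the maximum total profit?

91

Profit order: D=46 C=45 E=27 B=20 A=11
Assign: D→slot 2, C→slot 1, E skipped, B skipped, A skipped.
Slots: [1:C] [2:D]
Profit = 45 + 46 = 91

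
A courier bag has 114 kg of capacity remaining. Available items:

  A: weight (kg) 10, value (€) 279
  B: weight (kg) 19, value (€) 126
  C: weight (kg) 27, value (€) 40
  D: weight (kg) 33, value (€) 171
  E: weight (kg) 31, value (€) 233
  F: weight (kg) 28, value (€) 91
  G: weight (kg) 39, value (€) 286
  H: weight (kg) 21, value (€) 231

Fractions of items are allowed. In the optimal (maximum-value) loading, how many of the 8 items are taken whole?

Sort by value per unit weight and fill in that order.
Order: A (279/10=27.90) > H (231/21=11.00) > E (233/31=7.52) > G (286/39=7.33) > B (126/19=6.63) > D (171/33=5.18) > F (91/28=3.25) > C (40/27=1.48)
Fill: take A (10 @ 279) → take H (21 @ 231) → take E (31 @ 233) → take G (39 @ 286) → take 13/19 of B → 86.21; 114/114 used.
4 item(s) taken whole; one partial (take 13/19 of B).

4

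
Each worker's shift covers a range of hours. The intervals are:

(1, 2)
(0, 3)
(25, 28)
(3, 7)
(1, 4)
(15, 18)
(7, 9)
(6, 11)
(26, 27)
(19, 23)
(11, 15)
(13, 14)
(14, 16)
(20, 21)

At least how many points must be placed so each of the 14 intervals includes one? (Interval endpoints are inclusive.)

6

Sort by right endpoint; whenever an interval is uncovered, place a point at its right end.
Sorted: [1,2] [0,3] [1,4] [3,7] [7,9] [6,11] [13,14] [11,15] [14,16] [15,18] [20,21] [19,23] [26,27] [25,28]
{[1,2],[0,3],[1,4]} hit by 2; {[3,7],[7,9],[6,11]} hit by 7; {[13,14],[11,15],[14,16]} hit by 14; {[15,18]} hit by 18; {[20,21],[19,23]} hit by 21; {[26,27],[25,28]} hit by 27.
Points: 2, 7, 14, 18, 21, 27 (6 total).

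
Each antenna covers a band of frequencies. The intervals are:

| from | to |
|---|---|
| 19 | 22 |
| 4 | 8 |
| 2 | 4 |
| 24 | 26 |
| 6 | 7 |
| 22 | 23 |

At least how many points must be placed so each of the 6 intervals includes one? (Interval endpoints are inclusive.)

Sort by right endpoint; whenever an interval is uncovered, place a point at its right end.
By right end: [2,4]  [6,7]  [4,8]  [19,22]  [22,23]  [24,26]
[2,4] uncovered → point at 4; [6,7] uncovered → point at 7; [19,22] uncovered → point at 22; [24,26] uncovered → point at 26.
Points: 4, 7, 22, 26 (4 total).

4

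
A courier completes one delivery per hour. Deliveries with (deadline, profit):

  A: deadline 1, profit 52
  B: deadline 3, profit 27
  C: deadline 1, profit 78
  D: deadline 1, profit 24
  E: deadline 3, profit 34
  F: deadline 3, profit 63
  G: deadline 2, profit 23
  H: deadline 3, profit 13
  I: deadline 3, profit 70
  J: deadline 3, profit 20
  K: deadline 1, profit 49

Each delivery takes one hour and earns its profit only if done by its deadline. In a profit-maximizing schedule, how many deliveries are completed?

Take jobs in profit order; each goes to the latest open slot no later than its deadline.
By profit: C(d1,78), I(d3,70), F(d3,63), A(d1,52), K(d1,49), E(d3,34), B(d3,27), D(d1,24), G(d2,23), J(d3,20), H(d3,13)
C→slot 1; I→slot 3; F→slot 2; A skipped; K skipped; E skipped; B skipped; D skipped; G skipped; J skipped; H skipped.
3 of 11 scheduled.

3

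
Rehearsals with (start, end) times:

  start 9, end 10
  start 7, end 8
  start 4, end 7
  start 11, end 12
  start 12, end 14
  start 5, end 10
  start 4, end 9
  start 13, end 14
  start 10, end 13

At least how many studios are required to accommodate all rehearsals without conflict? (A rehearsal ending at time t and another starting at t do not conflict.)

3

starts: [4, 4, 5, 7, 9, 10, 11, 12, 13]
ends:   [7, 8, 9, 10, 10, 12, 13, 14, 14]
s4→1 s4→2 s5→3  — peak 3.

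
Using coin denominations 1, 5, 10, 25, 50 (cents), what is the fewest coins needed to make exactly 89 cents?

89 = 1×50 + 1×25 + 1×10 + 4×1
Total coins = 1 + 1 + 1 + 4 = 7

7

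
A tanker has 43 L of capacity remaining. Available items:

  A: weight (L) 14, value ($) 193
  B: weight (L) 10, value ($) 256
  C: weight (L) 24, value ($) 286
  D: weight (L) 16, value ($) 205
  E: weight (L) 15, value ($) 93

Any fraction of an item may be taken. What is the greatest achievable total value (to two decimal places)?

689.75

Ratios (sorted): B 25.60, A 13.79, D 12.81, C 11.92, E 6.20
take B (10 @ 256); take A (14 @ 193); take D (16 @ 205); take 3/24 of C → 35.75. Capacity used 43/43.
Total value = 689.75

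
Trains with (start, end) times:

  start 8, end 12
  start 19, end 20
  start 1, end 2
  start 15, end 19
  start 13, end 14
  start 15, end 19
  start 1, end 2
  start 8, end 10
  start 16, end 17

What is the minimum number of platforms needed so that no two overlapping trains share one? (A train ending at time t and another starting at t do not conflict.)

3

The answer is the maximum number of intervals overlapping at any instant.
starts: [1, 1, 8, 8, 13, 15, 15, 16, 19]
ends:   [2, 2, 10, 12, 14, 17, 19, 19, 20]
s1→1 s1→2 e2→1 e2→0 s8→1 s8→2 e10→1 e12→0 s13→1 e14→0 s15→1 s15→2 s16→3  — peak 3.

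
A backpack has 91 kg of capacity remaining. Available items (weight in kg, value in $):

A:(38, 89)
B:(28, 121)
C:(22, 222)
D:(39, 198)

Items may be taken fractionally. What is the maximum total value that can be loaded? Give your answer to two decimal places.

545.68

Greedy by value/weight ratio, highest first.
Order: C (222/22=10.09) > D (198/39=5.08) > B (121/28=4.32) > A (89/38=2.34)
Fill: take C (22 @ 222) → take D (39 @ 198) → take B (28 @ 121) → take 2/38 of A → 4.68; 91/91 used.
Total value = 545.68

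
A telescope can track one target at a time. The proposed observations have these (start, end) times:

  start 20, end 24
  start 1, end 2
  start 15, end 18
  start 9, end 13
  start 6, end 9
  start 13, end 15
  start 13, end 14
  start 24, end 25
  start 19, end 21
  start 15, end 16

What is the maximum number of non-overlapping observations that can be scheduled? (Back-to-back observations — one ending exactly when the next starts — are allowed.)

7

Order by finish time; keep every interval that doesn't clash with the previous kept one.
Sorted by end: (1,2)  (6,9)  (9,13)  (13,14)  (13,15)  (15,16)  (15,18)  (19,21)  (20,24)  (24,25)
take (1,2); take (6,9); take (9,13); take (13,14); take (15,16); skip (15,18); take (19,21); skip (20,24); take (24,25).
Selected 7 observations.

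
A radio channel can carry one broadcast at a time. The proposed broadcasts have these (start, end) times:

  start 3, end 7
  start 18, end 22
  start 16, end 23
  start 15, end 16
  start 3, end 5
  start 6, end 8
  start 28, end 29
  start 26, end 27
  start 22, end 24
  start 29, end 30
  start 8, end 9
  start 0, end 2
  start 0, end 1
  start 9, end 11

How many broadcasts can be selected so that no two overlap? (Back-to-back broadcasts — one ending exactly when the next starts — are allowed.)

Sort by end time and greedily take each interval whose start is ≥ the last chosen end.
Sorted by end: (0,1)  (0,2)  (3,5)  (3,7)  (6,8)  (8,9)  (9,11)  (15,16)  (18,22)  (16,23)  (22,24)  (26,27)  (28,29)  (29,30)
take (0,1); skip (0,2); take (3,5); take (6,8); take (8,9); take (9,11); take (15,16); take (18,22); take (22,24); take (26,27); take (28,29); take (29,30).
Selected 11 broadcasts.

11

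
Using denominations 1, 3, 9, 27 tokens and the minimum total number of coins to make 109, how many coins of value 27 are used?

Greedy: take as many of the largest coin as possible, then repeat with the remainder.
109 − 4×27→1 − 1×1→0
Count of 27: 4

4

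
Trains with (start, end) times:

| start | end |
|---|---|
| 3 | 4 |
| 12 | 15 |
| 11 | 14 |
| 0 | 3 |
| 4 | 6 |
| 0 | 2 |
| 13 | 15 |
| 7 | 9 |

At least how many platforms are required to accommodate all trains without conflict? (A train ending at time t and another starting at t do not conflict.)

3

Events (time:±→running): 0:+→1 0:+→2 2:-→1 3:-→0 3:+→1 4:-→0 4:+→1 6:-→0 7:+→1 9:-→0 11:+→1 12:+→2 13:+→3 … peak 3.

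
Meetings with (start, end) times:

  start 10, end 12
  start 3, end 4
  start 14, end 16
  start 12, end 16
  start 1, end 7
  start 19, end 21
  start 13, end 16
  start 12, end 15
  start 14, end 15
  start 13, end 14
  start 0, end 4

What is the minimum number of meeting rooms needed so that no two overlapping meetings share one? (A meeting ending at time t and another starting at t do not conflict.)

Count concurrent intervals with a sweep; the peak is the room count.
Events (time:±→running): 0:+→1 1:+→2 3:+→3 4:-→2 4:-→1 7:-→0 10:+→1 12:-→0 12:+→1 12:+→2 13:+→3 13:+→4 14:-→3 14:+→4 14:+→5 … peak 5.

5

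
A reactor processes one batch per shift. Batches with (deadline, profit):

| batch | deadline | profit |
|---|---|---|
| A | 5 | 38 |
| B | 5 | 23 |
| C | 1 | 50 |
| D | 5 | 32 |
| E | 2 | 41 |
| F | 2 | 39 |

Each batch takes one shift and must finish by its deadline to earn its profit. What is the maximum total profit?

184

Profit order: C=50 E=41 F=39 A=38 D=32 B=23
Assign: C→slot 1, E→slot 2, F skipped, A→slot 5, D→slot 4, B→slot 3.
Slots: [1:C] [2:E] [3:B] [4:D] [5:A]
Profit = 50 + 41 + 23 + 32 + 38 = 184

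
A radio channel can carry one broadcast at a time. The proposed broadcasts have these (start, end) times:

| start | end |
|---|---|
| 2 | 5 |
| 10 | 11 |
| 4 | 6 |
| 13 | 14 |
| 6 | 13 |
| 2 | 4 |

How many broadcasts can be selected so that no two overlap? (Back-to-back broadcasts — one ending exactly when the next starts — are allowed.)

4

Order by finish time; keep every interval that doesn't clash with the previous kept one.
By end time: (2,4), (2,5), (4,6), (10,11), (6,13), (13,14).
Pick (2,4); next start ≥ 4 → (4,6); next start ≥ 6 → (10,11); next start ≥ 11 → (13,14).
Selected 4 broadcasts.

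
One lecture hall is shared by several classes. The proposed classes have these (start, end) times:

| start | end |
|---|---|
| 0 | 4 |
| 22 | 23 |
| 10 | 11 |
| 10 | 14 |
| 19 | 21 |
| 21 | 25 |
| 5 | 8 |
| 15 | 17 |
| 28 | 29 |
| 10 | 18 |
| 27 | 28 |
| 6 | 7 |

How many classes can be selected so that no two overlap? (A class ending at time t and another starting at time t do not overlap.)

By end time: (0,4), (6,7), (5,8), (10,11), (10,14), (15,17), (10,18), (19,21), (22,23), (21,25), (27,28), (28,29).
Pick (0,4); next start ≥ 4 → (6,7); next start ≥ 7 → (10,11); next start ≥ 11 → (15,17); next start ≥ 17 → (19,21); next start ≥ 21 → (22,23); next start ≥ 23 → (27,28); next start ≥ 28 → (28,29).
Selected 8 classes.

8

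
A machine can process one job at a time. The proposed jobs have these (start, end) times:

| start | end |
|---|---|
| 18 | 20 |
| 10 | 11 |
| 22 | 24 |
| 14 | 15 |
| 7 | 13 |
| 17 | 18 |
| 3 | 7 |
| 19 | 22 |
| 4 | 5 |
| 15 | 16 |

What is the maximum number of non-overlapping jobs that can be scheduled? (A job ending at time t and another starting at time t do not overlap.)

7

Sort by end time and greedily take each interval whose start is ≥ the last chosen end.
By end time: (4,5), (3,7), (10,11), (7,13), (14,15), (15,16), (17,18), (18,20), (19,22), (22,24).
Pick (4,5); next start ≥ 5 → (10,11); next start ≥ 11 → (14,15); next start ≥ 15 → (15,16); next start ≥ 16 → (17,18); next start ≥ 18 → (18,20); next start ≥ 20 → (22,24).
Selected 7 jobs.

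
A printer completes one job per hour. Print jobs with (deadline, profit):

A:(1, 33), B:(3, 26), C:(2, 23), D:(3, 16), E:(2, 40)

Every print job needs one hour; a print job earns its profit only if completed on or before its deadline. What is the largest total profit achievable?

Profit order: E=40 A=33 B=26 C=23 D=16
Assign: E→slot 2, A→slot 1, B→slot 3, C skipped, D skipped.
Slots: [1:A] [2:E] [3:B]
Profit = 33 + 40 + 26 = 99

99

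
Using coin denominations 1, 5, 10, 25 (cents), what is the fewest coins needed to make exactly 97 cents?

7

Greedy: take as many of the largest coin as possible, then repeat with the remainder.
97 = 3×25 + 2×10 + 2×1
Total coins = 3 + 2 + 2 = 7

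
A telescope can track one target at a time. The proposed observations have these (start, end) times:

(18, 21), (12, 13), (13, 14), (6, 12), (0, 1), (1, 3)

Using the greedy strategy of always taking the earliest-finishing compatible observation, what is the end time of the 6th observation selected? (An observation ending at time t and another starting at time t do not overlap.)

21

By end time: (0,1), (1,3), (6,12), (12,13), (13,14), (18,21).
Pick (0,1); next start ≥ 1 → (1,3); next start ≥ 3 → (6,12); next start ≥ 12 → (12,13); next start ≥ 13 → (13,14); next start ≥ 14 → (18,21).
Selected: (0,1) (1,3) (6,12) (12,13) (13,14) (18,21)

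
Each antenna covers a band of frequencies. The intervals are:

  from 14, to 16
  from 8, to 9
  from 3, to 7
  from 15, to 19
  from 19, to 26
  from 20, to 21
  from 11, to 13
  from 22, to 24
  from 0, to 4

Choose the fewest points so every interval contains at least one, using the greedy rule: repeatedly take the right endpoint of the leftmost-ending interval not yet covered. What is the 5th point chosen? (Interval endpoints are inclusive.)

Process intervals by earliest right end; each time one isn't hit yet, stab at its right endpoint.
By right end: [0,4]  [3,7]  [8,9]  [11,13]  [14,16]  [15,19]  [20,21]  [22,24]  [19,26]
[0,4] uncovered → point at 4; [8,9] uncovered → point at 9; [11,13] uncovered → point at 13; [14,16] uncovered → point at 16; [20,21] uncovered → point at 21; [22,24] uncovered → point at 24.
Points: 4, 9, 13, 16, 21, 24 (6 total).

21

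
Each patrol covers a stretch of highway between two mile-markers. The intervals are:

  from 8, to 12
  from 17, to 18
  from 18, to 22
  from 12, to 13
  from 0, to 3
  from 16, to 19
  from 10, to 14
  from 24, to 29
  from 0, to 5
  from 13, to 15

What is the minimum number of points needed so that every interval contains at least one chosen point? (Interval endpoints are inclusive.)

5

By right end: [0,3]  [0,5]  [8,12]  [12,13]  [10,14]  [13,15]  [17,18]  [16,19]  [18,22]  [24,29]
[0,3] uncovered → point at 3; [8,12] uncovered → point at 12; [13,15] uncovered → point at 15; [17,18] uncovered → point at 18; [24,29] uncovered → point at 29.
Points: 3, 12, 15, 18, 29 (5 total).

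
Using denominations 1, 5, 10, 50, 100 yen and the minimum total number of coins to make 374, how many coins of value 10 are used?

2

Greedy: take as many of the largest coin as possible, then repeat with the remainder.
374 − 3×100→74 − 1×50→24 − 2×10→4 − 4×1→0
Count of 10: 2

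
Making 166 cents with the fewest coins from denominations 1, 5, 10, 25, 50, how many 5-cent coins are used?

166 = 3×50 + 1×10 + 1×5 + 1×1
Count of 5: 1

1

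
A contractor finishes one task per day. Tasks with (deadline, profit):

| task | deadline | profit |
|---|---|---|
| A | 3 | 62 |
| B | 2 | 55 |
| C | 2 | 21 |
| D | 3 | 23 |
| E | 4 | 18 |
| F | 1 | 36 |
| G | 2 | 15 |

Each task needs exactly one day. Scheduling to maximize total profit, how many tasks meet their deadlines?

Take jobs in profit order; each goes to the latest open slot no later than its deadline.
Profit order: A=62 B=55 F=36 D=23 C=21 E=18 G=15
Assign: A→slot 3, B→slot 2, F→slot 1, D skipped, C skipped, E→slot 4, G skipped.
Slots: [1:F] [2:B] [3:A] [4:E]
4 of 7 scheduled.

4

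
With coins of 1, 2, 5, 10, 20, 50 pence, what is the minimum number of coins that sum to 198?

8

Use the largest denomination that fits, subtract, and repeat.
198 = 3×50 + 2×20 + 1×5 + 1×2 + 1×1
Total coins = 3 + 2 + 1 + 1 + 1 = 8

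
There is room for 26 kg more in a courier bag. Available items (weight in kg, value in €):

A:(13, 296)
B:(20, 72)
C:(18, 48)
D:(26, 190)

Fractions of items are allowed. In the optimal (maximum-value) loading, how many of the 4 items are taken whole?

1

Greedy by value/weight ratio, highest first.
Ratios (sorted): A 22.77, D 7.31, B 3.60, C 2.67
take A (13 @ 296); take 13/26 of D → 95.00. Capacity used 26/26.
1 item(s) taken whole; one partial (take 13/26 of D).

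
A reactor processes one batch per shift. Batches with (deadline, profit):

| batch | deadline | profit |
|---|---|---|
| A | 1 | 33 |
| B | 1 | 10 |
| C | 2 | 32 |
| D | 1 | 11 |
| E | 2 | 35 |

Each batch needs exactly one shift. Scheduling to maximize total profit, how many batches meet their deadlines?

Profit order: E=35 A=33 C=32 D=11 B=10
Assign: E→slot 2, A→slot 1, C skipped, D skipped, B skipped.
Slots: [1:A] [2:E]
2 of 5 scheduled.

2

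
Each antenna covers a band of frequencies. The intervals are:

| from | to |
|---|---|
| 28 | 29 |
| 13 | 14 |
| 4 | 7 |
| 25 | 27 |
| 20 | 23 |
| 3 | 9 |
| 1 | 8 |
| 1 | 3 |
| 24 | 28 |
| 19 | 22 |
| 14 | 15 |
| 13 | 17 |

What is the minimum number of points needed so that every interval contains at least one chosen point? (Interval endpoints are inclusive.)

Sort by right endpoint; whenever an interval is uncovered, place a point at its right end.
Sorted: [1,3] [4,7] [1,8] [3,9] [13,14] [14,15] [13,17] [19,22] [20,23] [25,27] [24,28] [28,29]
{[1,3]} hit by 3; {[4,7],[1,8],[3,9]} hit by 7; {[13,14],[14,15],[13,17]} hit by 14; {[19,22],[20,23]} hit by 22; {[25,27],[24,28]} hit by 27; {[28,29]} hit by 29.
Points: 3, 7, 14, 22, 27, 29 (6 total).

6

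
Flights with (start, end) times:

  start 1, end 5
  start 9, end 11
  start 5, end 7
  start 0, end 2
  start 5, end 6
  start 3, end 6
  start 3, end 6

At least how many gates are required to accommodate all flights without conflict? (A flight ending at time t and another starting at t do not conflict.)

starts: [0, 1, 3, 3, 5, 5, 9]
ends:   [2, 5, 6, 6, 6, 7, 11]
s0→1 s1→2 e2→1 s3→2 s3→3 e5→2 s5→3 s5→4  — peak 4.

4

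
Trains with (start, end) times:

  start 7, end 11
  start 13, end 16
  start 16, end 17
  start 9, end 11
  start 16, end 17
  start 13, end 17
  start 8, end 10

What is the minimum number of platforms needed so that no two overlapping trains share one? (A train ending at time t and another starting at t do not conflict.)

3

Events (time:±→running): 7:+→1 8:+→2 9:+→3 … peak 3.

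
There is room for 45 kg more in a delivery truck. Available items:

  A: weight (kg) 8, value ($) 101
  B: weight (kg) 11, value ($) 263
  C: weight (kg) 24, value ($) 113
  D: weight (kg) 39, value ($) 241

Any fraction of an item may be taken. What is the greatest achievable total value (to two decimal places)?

Sort by value per unit weight and fill in that order.
Ratios (sorted): B 23.91, A 12.62, D 6.18, C 4.71
take B (11 @ 263); take A (8 @ 101); take 26/39 of D → 160.67. Capacity used 45/45.
Total value = 524.67

524.67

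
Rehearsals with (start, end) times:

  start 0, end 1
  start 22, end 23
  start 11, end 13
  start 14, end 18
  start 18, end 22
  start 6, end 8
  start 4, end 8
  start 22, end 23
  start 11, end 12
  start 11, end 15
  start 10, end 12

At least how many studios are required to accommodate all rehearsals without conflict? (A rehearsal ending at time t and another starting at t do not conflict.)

Count concurrent intervals with a sweep; the peak is the room count.
starts: [0, 4, 6, 10, 11, 11, 11, 14, 18, 22, 22]
ends:   [1, 8, 8, 12, 12, 13, 15, 18, 22, 23, 23]
s0→1 e1→0 s4→1 s6→2 e8→1 e8→0 s10→1 s11→2 s11→3 s11→4  — peak 4.

4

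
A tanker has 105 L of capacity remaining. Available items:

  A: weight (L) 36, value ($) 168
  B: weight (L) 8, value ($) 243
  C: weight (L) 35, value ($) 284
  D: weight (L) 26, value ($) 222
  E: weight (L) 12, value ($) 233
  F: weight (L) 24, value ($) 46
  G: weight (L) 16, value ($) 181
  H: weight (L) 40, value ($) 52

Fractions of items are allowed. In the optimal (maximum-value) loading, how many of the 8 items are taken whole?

Sort by value per unit weight and fill in that order.
Ratios (sorted): B 30.38, E 19.42, G 11.31, D 8.54, C 8.11, A 4.67, F 1.92, H 1.30
take B (8 @ 243); take E (12 @ 233); take G (16 @ 181); take D (26 @ 222); take C (35 @ 284); take 8/36 of A → 37.33. Capacity used 105/105.
5 item(s) taken whole; one partial (take 8/36 of A).

5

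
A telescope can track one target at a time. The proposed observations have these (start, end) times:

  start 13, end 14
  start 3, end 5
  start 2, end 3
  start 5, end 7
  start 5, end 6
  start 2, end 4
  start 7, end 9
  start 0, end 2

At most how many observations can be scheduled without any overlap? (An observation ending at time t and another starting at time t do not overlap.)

Sorted by end: (0,2)  (2,3)  (2,4)  (3,5)  (5,6)  (5,7)  (7,9)  (13,14)
take (0,2); take (2,3); take (3,5); take (5,6); skip (5,7); take (7,9); take (13,14).
Selected 6 observations.

6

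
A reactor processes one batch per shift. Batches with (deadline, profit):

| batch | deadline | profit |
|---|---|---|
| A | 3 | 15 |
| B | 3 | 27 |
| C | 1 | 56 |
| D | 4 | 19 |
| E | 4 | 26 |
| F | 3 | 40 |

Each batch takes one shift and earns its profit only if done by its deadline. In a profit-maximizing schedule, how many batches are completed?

Profit order: C=56 F=40 B=27 E=26 D=19 A=15
Assign: C→slot 1, F→slot 3, B→slot 2, E→slot 4, D skipped, A skipped.
Slots: [1:C] [2:B] [3:F] [4:E]
4 of 6 scheduled.

4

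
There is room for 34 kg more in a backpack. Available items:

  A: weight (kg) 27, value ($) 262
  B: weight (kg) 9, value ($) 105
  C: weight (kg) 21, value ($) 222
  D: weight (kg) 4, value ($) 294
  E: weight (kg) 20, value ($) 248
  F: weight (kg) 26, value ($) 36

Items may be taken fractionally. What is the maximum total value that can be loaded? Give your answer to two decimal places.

Sort by value per unit weight and fill in that order.
Ratios (sorted): D 73.50, E 12.40, B 11.67, C 10.57, A 9.70, F 1.38
take D (4 @ 294); take E (20 @ 248); take B (9 @ 105); take 1/21 of C → 10.57. Capacity used 34/34.
Total value = 657.57

657.57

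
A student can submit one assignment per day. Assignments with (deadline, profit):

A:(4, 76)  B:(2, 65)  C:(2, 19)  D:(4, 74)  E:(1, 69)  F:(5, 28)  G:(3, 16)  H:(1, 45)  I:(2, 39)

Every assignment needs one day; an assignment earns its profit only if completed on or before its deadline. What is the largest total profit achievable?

312

Profit order: A=76 D=74 E=69 B=65 H=45 I=39 F=28 C=19 G=16
Assign: A→slot 4, D→slot 3, E→slot 1, B→slot 2, H skipped, I skipped, F→slot 5, C skipped, G skipped.
Slots: [1:E] [2:B] [3:D] [4:A] [5:F]
Profit = 69 + 65 + 74 + 76 + 28 = 312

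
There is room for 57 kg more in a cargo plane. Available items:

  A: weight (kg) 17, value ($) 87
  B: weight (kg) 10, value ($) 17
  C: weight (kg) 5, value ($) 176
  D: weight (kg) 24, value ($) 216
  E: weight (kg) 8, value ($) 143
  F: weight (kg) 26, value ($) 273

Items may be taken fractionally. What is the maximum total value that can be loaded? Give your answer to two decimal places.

754.00

Order: C (176/5=35.20) > E (143/8=17.88) > F (273/26=10.50) > D (216/24=9.00) > A (87/17=5.12) > B (17/10=1.70)
Fill: take C (5 @ 176) → take E (8 @ 143) → take F (26 @ 273) → take 18/24 of D → 162.00; 57/57 used.
Total value = 754.00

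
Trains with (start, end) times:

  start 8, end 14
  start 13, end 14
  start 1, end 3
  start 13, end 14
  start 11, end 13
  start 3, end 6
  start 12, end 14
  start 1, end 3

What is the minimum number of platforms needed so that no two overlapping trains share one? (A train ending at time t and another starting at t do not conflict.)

The answer is the maximum number of intervals overlapping at any instant.
Events (time:±→running): 1:+→1 1:+→2 3:-→1 3:-→0 3:+→1 6:-→0 8:+→1 11:+→2 12:+→3 13:-→2 13:+→3 13:+→4 … peak 4.

4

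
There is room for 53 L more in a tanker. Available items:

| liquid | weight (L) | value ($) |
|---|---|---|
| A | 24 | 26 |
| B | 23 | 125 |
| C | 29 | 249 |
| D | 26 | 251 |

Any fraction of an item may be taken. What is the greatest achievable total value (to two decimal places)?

482.83

Greedy by value/weight ratio, highest first.
Ratios (sorted): D 9.65, C 8.59, B 5.43, A 1.08
take D (26 @ 251); take 27/29 of C → 231.83. Capacity used 53/53.
Total value = 482.83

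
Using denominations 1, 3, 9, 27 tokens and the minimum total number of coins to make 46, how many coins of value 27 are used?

Greedy: take as many of the largest coin as possible, then repeat with the remainder.
46 − 1×27→19 − 2×9→1 − 1×1→0
Count of 27: 1

1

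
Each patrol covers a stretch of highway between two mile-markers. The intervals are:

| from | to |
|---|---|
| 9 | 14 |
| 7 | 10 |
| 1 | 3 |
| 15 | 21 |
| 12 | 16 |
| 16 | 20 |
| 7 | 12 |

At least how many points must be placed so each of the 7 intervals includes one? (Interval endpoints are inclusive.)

3

Process intervals by earliest right end; each time one isn't hit yet, stab at its right endpoint.
Sorted: [1,3] [7,10] [7,12] [9,14] [12,16] [16,20] [15,21]
{[1,3]} hit by 3; {[7,10],[7,12],[9,14]} hit by 10; {[12,16],[16,20],[15,21]} hit by 16.
Points: 3, 10, 16 (3 total).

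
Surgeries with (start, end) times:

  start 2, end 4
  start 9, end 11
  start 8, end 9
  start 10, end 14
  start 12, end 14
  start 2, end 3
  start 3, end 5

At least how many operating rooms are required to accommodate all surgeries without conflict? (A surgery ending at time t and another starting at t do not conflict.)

2

Events (time:±→running): 2:+→1 2:+→2 … peak 2.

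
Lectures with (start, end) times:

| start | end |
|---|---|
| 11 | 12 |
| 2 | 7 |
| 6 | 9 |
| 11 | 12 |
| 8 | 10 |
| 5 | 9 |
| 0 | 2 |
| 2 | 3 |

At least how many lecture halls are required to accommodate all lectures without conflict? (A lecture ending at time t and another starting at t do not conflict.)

3

Count concurrent intervals with a sweep; the peak is the room count.
Events (time:±→running): 0:+→1 2:-→0 2:+→1 2:+→2 3:-→1 5:+→2 6:+→3 … peak 3.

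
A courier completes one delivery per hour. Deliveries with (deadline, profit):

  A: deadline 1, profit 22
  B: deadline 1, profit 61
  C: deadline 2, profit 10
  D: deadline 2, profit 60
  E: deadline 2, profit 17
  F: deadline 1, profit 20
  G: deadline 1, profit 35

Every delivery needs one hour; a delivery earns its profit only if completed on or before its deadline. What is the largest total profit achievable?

121

Sort by profit descending; place each in the latest free slot ≤ its deadline.
Profit order: B=61 D=60 G=35 A=22 F=20 E=17 C=10
Assign: B→slot 1, D→slot 2, G skipped, A skipped, F skipped, E skipped, C skipped.
Slots: [1:B] [2:D]
Profit = 61 + 60 = 121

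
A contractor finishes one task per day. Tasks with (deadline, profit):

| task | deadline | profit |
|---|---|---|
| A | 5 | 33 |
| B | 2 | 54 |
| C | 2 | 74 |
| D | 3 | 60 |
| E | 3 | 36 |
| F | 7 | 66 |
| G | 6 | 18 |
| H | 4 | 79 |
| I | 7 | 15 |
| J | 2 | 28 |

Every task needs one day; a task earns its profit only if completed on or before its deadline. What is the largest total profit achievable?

384

By profit: H(d4,79), C(d2,74), F(d7,66), D(d3,60), B(d2,54), E(d3,36), A(d5,33), J(d2,28), G(d6,18), I(d7,15)
H→slot 4; C→slot 2; F→slot 7; D→slot 3; B→slot 1; E skipped; A→slot 5; J skipped; G→slot 6; I skipped.
Profit = 54 + 74 + 60 + 79 + 33 + 18 + 66 = 384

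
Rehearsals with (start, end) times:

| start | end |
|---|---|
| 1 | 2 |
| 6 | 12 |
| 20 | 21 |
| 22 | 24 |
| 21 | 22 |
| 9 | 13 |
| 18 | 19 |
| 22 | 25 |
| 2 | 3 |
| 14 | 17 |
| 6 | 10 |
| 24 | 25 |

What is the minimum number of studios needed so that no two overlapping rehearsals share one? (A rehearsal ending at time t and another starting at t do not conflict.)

3

The answer is the maximum number of intervals overlapping at any instant.
starts: [1, 2, 6, 6, 9, 14, 18, 20, 21, 22, 22, 24]
ends:   [2, 3, 10, 12, 13, 17, 19, 21, 22, 24, 25, 25]
s1→1 e2→0 s2→1 e3→0 s6→1 s6→2 s9→3  — peak 3.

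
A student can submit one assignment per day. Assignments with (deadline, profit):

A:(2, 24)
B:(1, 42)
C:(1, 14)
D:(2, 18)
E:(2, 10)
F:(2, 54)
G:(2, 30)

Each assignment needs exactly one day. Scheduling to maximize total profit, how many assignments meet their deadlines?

2

Sort by profit descending; place each in the latest free slot ≤ its deadline.
Profit order: F=54 B=42 G=30 A=24 D=18 C=14 E=10
Assign: F→slot 2, B→slot 1, G skipped, A skipped, D skipped, C skipped, E skipped.
Slots: [1:B] [2:F]
2 of 7 scheduled.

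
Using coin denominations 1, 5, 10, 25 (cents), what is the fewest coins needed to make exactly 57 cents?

57 − 2×25→7 − 1×5→2 − 2×1→0
Total coins = 2 + 1 + 2 = 5

5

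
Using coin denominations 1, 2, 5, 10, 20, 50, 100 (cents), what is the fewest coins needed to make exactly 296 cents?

7

Use the largest denomination that fits, subtract, and repeat.
296 − 2×100→96 − 1×50→46 − 2×20→6 − 1×5→1 − 1×1→0
Total coins = 2 + 1 + 2 + 1 + 1 = 7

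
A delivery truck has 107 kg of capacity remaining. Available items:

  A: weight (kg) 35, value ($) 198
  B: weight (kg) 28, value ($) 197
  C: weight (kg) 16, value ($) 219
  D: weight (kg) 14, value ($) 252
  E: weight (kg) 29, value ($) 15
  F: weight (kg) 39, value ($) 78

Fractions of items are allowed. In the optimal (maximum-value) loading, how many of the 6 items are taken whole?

4

Order: D (252/14=18.00) > C (219/16=13.69) > B (197/28=7.04) > A (198/35=5.66) > F (78/39=2.00) > E (15/29=0.52)
Fill: take D (14 @ 252) → take C (16 @ 219) → take B (28 @ 197) → take A (35 @ 198) → take 14/39 of F → 28.00; 107/107 used.
4 item(s) taken whole; one partial (take 14/39 of F).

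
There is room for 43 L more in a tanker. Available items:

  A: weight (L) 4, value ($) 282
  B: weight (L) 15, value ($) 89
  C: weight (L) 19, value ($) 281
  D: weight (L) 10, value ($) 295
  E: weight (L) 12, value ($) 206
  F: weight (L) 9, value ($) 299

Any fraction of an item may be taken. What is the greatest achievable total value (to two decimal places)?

Sort by value per unit weight and fill in that order.
Order: A (282/4=70.50) > F (299/9=33.22) > D (295/10=29.50) > E (206/12=17.17) > C (281/19=14.79) > B (89/15=5.93)
Fill: take A (4 @ 282) → take F (9 @ 299) → take D (10 @ 295) → take E (12 @ 206) → take 8/19 of C → 118.32; 43/43 used.
Total value = 1200.32

1200.32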